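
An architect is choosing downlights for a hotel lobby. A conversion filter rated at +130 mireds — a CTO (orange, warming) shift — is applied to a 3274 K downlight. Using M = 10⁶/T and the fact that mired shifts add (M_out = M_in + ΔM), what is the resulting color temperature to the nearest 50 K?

M_in = 10⁶/3274 = 305.44 mireds.
M_out = 305.44 + (+130) = 435.44 mireds.
T_out = 10⁶/435.44 = 2296.5 K → 2300 K.

2300 K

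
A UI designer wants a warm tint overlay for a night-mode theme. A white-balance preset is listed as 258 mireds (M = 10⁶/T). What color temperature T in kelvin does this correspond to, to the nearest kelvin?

3876 K

T = 10⁶ / 258 = 3875.97 K → 3876 K.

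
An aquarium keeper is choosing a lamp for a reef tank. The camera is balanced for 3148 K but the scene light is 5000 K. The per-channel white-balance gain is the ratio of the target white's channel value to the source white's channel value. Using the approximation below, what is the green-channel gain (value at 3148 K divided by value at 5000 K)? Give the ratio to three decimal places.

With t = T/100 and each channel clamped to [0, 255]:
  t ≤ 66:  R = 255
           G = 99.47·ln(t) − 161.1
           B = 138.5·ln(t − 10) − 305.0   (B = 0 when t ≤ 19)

At 5000 K (t = 50):
  G = 99.47·ln 50 − 161.1 = 99.47·3.9120 − 161.1 = 228.029.
At 3148 K (t = 31.48):
  G = 99.47·ln 31.48 − 161.1 = 99.47·3.4494 − 161.1 = 182.007.
Gain = 182.007 / 228.029 = 0.7982 → 0.798.

0.798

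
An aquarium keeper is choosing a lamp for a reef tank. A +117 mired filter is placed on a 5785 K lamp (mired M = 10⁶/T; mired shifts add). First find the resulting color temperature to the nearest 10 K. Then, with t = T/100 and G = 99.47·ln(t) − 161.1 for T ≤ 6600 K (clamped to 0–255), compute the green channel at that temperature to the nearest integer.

M_in = 10⁶/5785 = 172.86; M_out = 172.86 + (+117) = 289.86.
T_out = 10⁶/289.86 = 3449.9 K → 3450 K; t = 34.5.
G = 99.47·ln 34.5 − 161.1 = 99.47·3.5410 − 161.1 = 191.119.
Rounded: 191.

191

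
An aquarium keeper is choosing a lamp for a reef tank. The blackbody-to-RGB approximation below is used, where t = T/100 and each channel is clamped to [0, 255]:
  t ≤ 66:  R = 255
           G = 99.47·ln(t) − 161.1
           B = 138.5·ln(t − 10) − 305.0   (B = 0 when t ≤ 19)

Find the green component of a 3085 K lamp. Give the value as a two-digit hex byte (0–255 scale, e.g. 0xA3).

0xB4

t = 3085/100 = 30.85; the t ≤ 66 branch applies.
G = 99.47·ln 30.85 − 161.1 = 99.47·3.4291 − 161.1 = 179.996.
Rounded: 180; in hex, 0xB4.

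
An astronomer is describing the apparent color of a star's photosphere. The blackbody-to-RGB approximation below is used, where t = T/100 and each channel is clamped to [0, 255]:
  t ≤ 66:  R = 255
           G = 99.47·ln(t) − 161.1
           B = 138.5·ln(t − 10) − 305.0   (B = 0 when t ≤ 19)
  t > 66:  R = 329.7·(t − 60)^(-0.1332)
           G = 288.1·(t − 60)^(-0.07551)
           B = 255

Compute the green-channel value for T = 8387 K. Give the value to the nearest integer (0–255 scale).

t = 8387/100 = 83.87; the t > 66 branch applies.
G = 288.1·(83.87 − 60)^(-0.07551) = 288.1·23.87^(-0.07551) = 288.1·0.78697 = 226.726.
Rounded: 227.

227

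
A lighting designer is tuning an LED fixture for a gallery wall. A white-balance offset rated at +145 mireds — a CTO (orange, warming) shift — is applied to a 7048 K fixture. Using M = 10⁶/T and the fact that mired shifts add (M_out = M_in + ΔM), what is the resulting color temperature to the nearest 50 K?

3500 K

M_in = 10⁶/7048 = 141.88 mireds.
M_out = 141.88 + (+145) = 286.88 mireds.
T_out = 10⁶/286.88 = 3485.7 K → 3500 K.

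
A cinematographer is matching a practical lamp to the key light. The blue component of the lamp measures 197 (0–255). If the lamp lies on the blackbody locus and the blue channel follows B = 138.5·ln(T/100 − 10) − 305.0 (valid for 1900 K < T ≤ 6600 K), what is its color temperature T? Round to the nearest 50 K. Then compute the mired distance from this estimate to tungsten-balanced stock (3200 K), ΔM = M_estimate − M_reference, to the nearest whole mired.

ln(t − 10) = (197 + 305.0) / 138.5 = 3.6245.
t − 10 = e^3.6245 = 37.508, so t = 47.508.
T = 100·t = 4751 K → 4750 K to the nearest 50 K.
M_estimate = 10⁶/4750 = 210.53; M_reference = 10⁶/3200 = 312.50.
ΔM = 210.53 − 312.50 = -101.97 → -102 mireds.

-102 mireds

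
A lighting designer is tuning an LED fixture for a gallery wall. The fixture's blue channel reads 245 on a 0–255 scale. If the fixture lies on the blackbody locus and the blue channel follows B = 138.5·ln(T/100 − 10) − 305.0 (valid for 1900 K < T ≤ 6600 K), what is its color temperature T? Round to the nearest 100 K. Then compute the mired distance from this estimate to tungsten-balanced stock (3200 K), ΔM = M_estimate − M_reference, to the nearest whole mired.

-154 mireds

ln(t − 10) = (245 + 305.0) / 138.5 = 3.9711.
t − 10 = e^3.9711 = 53.044, so t = 63.044.
T = 100·t = 6304 K → 6300 K to the nearest 100 K.
M_estimate = 10⁶/6300 = 158.73; M_reference = 10⁶/3200 = 312.50.
ΔM = 158.73 − 312.50 = -153.77 → -154 mireds.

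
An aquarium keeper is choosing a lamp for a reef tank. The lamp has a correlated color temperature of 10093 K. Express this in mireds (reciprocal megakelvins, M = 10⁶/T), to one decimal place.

99.1 mireds

M = 10⁶ / 10093 = 99.079 → 99.1 mireds.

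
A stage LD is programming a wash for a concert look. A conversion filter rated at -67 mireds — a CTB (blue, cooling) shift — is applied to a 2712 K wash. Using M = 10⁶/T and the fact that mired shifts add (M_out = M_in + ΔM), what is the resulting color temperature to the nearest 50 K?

3300 K

M_in = 10⁶/2712 = 368.73 mireds.
M_out = 368.73 + (-67) = 301.73 mireds.
T_out = 10⁶/301.73 = 3314.2 K → 3300 K.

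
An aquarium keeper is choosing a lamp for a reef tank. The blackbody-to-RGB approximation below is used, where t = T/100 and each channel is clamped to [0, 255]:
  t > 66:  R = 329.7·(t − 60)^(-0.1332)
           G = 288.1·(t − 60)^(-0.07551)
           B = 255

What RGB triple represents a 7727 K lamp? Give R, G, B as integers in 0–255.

t = 7727/100 = 77.27; the t > 66 branch applies.
R = 329.7·(77.27 − 60)^(-0.1332) = 329.7·17.27^(-0.1332) = 329.7·0.68422 = 225.586.
G = 288.1·(77.27 − 60)^(-0.07551) = 288.1·17.27^(-0.07551) = 288.1·0.80644 = 232.335.
B = 255 by definition for t > 66.
Rounded: (226, 232, 255).

R=226, G=232, B=255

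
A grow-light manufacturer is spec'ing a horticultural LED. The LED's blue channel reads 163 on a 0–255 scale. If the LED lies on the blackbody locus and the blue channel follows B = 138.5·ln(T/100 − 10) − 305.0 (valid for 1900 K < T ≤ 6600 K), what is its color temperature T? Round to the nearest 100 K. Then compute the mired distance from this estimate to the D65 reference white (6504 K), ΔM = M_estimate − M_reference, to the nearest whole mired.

+103 mireds

ln(t − 10) = (163 + 305.0) / 138.5 = 3.3791.
t − 10 = e^3.3791 = 29.343, so t = 39.343.
T = 100·t = 3934 K → 3900 K to the nearest 100 K.
M_estimate = 10⁶/3900 = 256.41; M_reference = 10⁶/6504 = 153.75.
ΔM = 256.41 − 153.75 = 102.66 → +103 mireds.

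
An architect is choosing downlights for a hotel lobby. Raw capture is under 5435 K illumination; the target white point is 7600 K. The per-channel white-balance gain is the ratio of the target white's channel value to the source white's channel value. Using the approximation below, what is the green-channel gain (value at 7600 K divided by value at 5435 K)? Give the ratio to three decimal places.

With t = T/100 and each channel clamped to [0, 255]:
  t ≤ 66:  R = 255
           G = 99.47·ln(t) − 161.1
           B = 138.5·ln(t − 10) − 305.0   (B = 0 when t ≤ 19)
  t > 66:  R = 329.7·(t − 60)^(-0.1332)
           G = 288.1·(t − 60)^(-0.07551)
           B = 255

At 5435 K (t = 54.35):
  G = 99.47·ln 54.35 − 161.1 = 99.47·3.9954 − 161.1 = 236.327.
At 7600 K (t = 76):
  G = 288.1·(76 − 60)^(-0.07551) = 288.1·16^(-0.07551) = 288.1·0.81110 = 233.679.
Gain = 233.679 / 236.327 = 0.9888 → 0.989.

0.989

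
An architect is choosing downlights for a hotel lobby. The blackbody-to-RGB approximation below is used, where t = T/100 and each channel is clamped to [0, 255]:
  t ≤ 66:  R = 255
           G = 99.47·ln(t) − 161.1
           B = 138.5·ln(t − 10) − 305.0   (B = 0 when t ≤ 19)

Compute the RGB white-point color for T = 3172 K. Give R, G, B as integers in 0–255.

t = 3172/100 = 31.72; the t ≤ 66 branch applies.
R = 255 by definition for t ≤ 66.
G = 99.47·ln 31.72 − 161.1 = 99.47·3.4569 − 161.1 = 182.763.
B = 138.5·ln(31.72 − 10) − 305.0 = 138.5·ln 21.72 − 305.0 = 138.5·3.0782 − 305.0 = 121.335.
Rounded: (255, 183, 121).

R=255, G=183, B=121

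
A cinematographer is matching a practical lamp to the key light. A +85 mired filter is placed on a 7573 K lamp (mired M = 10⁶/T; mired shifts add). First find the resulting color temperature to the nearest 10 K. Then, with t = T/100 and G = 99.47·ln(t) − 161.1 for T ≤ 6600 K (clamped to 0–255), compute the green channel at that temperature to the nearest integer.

M_in = 10⁶/7573 = 132.05; M_out = 132.05 + (+85) = 217.05.
T_out = 10⁶/217.05 = 4607.3 K → 4610 K; t = 46.1.
G = 99.47·ln 46.1 − 161.1 = 99.47·3.8308 − 161.1 = 219.951.
Rounded: 220.

220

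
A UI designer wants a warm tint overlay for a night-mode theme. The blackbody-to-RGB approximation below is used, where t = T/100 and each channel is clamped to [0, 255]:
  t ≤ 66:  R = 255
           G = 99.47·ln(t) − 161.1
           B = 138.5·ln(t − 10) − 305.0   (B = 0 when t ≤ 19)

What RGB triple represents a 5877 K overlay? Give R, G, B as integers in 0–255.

t = 5877/100 = 58.77; the t ≤ 66 branch applies.
R = 255 by definition for t ≤ 66.
G = 99.47·ln 58.77 − 161.1 = 99.47·4.0736 − 161.1 = 244.104.
B = 138.5·ln(58.77 − 10) − 305.0 = 138.5·ln 48.77 − 305.0 = 138.5·3.8871 − 305.0 = 233.365.
Rounded: (255, 244, 233).

R=255, G=244, B=233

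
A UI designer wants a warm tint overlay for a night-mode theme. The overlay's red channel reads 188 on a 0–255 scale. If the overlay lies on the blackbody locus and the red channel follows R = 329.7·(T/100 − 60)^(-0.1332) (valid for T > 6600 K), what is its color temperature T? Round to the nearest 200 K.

(t − 60)^(-0.1332) = 188/329.7 = 0.57022.
t − 60 = 0.57022^(1/-0.1332) = 0.57022^(-7.508) = 67.848, so t = 127.848.
T = 100·t = 12785 K → 12800 K to the nearest 200 K.

12800 K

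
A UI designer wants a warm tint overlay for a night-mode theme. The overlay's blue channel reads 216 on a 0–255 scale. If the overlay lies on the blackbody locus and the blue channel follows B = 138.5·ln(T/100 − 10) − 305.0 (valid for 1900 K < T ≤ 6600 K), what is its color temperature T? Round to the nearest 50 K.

5300 K

ln(t − 10) = (216 + 305.0) / 138.5 = 3.7617.
t − 10 = e^3.7617 = 43.023, so t = 53.023.
T = 100·t = 5302 K → 5300 K to the nearest 50 K.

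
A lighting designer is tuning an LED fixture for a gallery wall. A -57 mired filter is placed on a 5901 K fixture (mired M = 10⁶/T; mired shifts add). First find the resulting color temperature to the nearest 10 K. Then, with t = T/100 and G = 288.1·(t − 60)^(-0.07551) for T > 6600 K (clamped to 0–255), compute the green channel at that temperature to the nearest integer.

223

M_in = 10⁶/5901 = 169.46; M_out = 169.46 + (-57) = 112.46.
T_out = 10⁶/112.46 = 8891.8 K → 8890 K; t = 88.9.
G = 288.1·(88.9 − 60)^(-0.07551) = 288.1·28.9^(-0.07551) = 288.1·0.77569 = 223.476.
Rounded: 223.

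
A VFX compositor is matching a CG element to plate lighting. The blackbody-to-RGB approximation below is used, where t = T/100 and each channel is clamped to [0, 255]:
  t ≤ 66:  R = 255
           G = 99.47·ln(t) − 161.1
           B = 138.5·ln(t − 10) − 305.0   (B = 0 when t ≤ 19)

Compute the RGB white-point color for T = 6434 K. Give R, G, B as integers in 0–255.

t = 6434/100 = 64.34; the t ≤ 66 branch applies.
R = 255 by definition for t ≤ 66.
G = 99.47·ln 64.34 − 161.1 = 99.47·4.1642 − 161.1 = 253.111.
B = 138.5·ln(64.34 − 10) − 305.0 = 138.5·ln 54.34 − 305.0 = 138.5·3.9953 − 305.0 = 248.344.
Rounded: (255, 253, 248).

R=255, G=253, B=248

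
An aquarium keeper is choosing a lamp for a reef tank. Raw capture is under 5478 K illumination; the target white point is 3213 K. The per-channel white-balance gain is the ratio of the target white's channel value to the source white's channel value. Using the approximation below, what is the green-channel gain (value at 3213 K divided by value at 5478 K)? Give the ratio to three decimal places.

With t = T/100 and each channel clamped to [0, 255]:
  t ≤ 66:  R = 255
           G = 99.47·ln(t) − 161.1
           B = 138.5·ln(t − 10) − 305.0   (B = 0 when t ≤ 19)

0.776

At 5478 K (t = 54.78):
  G = 99.47·ln 54.78 − 161.1 = 99.47·4.0033 − 161.1 = 237.111.
At 3213 K (t = 32.13):
  G = 99.47·ln 32.13 − 161.1 = 99.47·3.4698 − 161.1 = 184.040.
Gain = 184.040 / 237.111 = 0.7762 → 0.776.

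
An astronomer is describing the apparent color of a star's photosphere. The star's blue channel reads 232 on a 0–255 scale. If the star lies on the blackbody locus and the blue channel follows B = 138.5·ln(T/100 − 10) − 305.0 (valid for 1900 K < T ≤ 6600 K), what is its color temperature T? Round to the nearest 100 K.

5800 K

ln(t − 10) = (232 + 305.0) / 138.5 = 3.8773.
t − 10 = e^3.8773 = 48.292, so t = 58.292.
T = 100·t = 5829 K → 5800 K to the nearest 100 K.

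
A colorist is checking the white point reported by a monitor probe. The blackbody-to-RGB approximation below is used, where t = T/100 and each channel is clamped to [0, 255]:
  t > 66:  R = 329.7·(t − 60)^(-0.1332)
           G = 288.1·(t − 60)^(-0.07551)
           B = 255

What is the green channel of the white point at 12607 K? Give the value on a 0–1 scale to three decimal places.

t = 12607/100 = 126.07; the t > 66 branch applies.
G = 288.1·(126.07 − 60)^(-0.07551) = 288.1·66.07^(-0.07551) = 288.1·0.72874 = 209.949.
On a 0–1 scale: 209.949/255 = 0.8233 → 0.823.

0.823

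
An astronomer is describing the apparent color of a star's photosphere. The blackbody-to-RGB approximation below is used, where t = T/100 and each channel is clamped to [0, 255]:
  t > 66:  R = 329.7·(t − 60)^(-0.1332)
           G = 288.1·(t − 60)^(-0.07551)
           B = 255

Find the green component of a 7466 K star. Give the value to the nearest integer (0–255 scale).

t = 7466/100 = 74.66; the t > 66 branch applies.
G = 288.1·(74.66 − 60)^(-0.07551) = 288.1·14.66^(-0.07551) = 288.1·0.81648 = 235.228.
Rounded: 235.

235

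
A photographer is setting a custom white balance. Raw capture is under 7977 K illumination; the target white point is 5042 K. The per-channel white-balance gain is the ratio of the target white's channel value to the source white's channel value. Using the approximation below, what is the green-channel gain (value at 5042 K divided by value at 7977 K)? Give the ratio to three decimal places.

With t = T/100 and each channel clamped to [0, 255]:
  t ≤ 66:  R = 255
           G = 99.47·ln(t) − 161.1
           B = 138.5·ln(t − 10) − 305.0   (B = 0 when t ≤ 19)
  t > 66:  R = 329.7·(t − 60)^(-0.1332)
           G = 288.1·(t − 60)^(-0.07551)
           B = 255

0.995

At 7977 K (t = 79.77):
  G = 288.1·(79.77 − 60)^(-0.07551) = 288.1·19.77^(-0.07551) = 288.1·0.79825 = 229.976.
At 5042 K (t = 50.42):
  G = 99.47·ln 50.42 − 161.1 = 99.47·3.9204 − 161.1 = 228.861.
Gain = 228.861 / 229.976 = 0.9952 → 0.995.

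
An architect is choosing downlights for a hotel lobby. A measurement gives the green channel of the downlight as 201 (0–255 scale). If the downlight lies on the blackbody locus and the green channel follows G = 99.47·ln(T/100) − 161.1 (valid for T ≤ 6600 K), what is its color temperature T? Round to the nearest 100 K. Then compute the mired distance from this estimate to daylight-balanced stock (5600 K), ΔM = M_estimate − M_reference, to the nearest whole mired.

ln t = (201 + 161.1) / 99.47 = 3.6403.
t = e^3.6403 = 38.103.
T = 100·t = 3810 K → 3800 K to the nearest 100 K.
M_estimate = 10⁶/3800 = 263.16; M_reference = 10⁶/5600 = 178.57.
ΔM = 263.16 − 178.57 = 84.59 → +85 mireds.

+85 mireds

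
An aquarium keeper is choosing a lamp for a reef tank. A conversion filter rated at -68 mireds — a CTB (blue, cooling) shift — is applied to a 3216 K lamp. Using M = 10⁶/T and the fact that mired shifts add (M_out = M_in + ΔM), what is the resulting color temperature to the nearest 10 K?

4120 K

M_in = 10⁶/3216 = 310.95 mireds.
M_out = 310.95 + (-68) = 242.95 mireds.
T_out = 10⁶/242.95 = 4116.2 K → 4120 K.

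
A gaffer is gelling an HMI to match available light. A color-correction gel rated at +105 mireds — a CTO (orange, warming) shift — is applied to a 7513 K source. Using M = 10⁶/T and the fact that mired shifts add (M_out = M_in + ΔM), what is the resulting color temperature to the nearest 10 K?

4200 K

M_in = 10⁶/7513 = 133.10 mireds.
M_out = 133.10 + (+105) = 238.10 mireds.
T_out = 10⁶/238.10 = 4199.9 K → 4200 K.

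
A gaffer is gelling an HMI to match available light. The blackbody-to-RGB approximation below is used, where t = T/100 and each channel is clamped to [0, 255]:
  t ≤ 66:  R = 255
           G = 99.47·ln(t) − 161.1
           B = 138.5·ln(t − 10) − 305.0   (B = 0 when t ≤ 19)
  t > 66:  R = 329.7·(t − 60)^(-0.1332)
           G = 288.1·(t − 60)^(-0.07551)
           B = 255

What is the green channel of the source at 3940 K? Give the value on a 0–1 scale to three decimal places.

0.801

t = 3940/100 = 39.4; the t ≤ 66 branch applies.
G = 99.47·ln 39.4 − 161.1 = 99.47·3.6738 − 161.1 = 204.329.
On a 0–1 scale: 204.329/255 = 0.8013 → 0.801.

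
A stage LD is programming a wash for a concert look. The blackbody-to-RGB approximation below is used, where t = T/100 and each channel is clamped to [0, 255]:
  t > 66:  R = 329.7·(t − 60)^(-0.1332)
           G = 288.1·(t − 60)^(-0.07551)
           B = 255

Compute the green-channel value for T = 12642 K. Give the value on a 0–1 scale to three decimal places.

0.823

t = 12642/100 = 126.42; the t > 66 branch applies.
G = 288.1·(126.42 − 60)^(-0.07551) = 288.1·66.42^(-0.07551) = 288.1·0.72845 = 209.866.
On a 0–1 scale: 209.866/255 = 0.8230 → 0.823.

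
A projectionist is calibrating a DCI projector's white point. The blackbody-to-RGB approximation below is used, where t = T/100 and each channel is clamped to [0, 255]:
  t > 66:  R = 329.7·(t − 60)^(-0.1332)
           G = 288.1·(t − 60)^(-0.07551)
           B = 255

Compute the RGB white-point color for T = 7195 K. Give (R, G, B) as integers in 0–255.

t = 7195/100 = 71.95; the t > 66 branch applies.
R = 329.7·(71.95 − 60)^(-0.1332) = 329.7·11.95^(-0.1332) = 329.7·0.71861 = 236.926.
G = 288.1·(71.95 − 60)^(-0.07551) = 288.1·11.95^(-0.07551) = 288.1·0.82918 = 238.886.
B = 255 by definition for t > 66.
Rounded: (237, 239, 255).

(237, 239, 255)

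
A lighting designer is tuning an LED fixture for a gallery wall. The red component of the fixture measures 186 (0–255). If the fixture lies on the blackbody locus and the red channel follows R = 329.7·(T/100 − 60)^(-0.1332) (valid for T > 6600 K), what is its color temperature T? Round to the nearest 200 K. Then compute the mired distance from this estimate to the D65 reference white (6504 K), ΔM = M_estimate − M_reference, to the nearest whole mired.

-79 mireds

(t − 60)^(-0.1332) = 186/329.7 = 0.56415.
t − 60 = 0.56415^(1/-0.1332) = 0.56415^(-7.508) = 73.521, so t = 133.521.
T = 100·t = 13352 K → 13400 K to the nearest 200 K.
M_estimate = 10⁶/13400 = 74.63; M_reference = 10⁶/6504 = 153.75.
ΔM = 74.63 − 153.75 = -79.12 → -79 mireds.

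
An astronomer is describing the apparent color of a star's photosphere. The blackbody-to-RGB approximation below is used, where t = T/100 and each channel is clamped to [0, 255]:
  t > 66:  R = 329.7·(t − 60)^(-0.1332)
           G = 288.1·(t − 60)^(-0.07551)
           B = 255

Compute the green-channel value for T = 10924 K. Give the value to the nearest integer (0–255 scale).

t = 10924/100 = 109.24; the t > 66 branch applies.
G = 288.1·(109.24 − 60)^(-0.07551) = 288.1·49.24^(-0.07551) = 288.1·0.74510 = 214.663.
Rounded: 215.

215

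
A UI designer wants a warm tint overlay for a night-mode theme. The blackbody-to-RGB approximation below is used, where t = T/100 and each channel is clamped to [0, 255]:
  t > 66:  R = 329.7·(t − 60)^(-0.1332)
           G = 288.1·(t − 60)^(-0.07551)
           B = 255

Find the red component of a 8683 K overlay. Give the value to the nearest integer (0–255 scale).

t = 8683/100 = 86.83; the t > 66 branch applies.
R = 329.7·(86.83 − 60)^(-0.1332) = 329.7·26.83^(-0.1332) = 329.7·0.64522 = 212.729.
Rounded: 213.

213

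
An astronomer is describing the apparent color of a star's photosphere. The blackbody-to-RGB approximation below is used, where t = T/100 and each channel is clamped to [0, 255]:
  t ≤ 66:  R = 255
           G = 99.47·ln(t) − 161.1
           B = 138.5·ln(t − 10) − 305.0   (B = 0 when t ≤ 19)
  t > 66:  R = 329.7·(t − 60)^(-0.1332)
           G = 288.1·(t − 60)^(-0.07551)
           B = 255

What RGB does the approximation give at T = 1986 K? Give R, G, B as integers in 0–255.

R=255, G=136, B=12

t = 1986/100 = 19.86; the t ≤ 66 branch applies.
R = 255 by definition for t ≤ 66.
G = 99.47·ln 19.86 − 161.1 = 99.47·2.9887 − 161.1 = 136.187.
B = 138.5·ln(19.86 − 10) − 305.0 = 138.5·ln 9.86 − 305.0 = 138.5·2.2885 − 305.0 = 11.955.
Rounded: (255, 136, 12).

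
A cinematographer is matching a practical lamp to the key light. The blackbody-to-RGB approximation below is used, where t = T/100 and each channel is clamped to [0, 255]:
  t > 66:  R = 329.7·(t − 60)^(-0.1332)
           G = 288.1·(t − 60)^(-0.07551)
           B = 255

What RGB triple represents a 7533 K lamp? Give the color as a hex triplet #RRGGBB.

t = 7533/100 = 75.33; the t > 66 branch applies.
R = 329.7·(75.33 − 60)^(-0.1332) = 329.7·15.33^(-0.1332) = 329.7·0.69516 = 229.195.
G = 288.1·(75.33 − 60)^(-0.07551) = 288.1·15.33^(-0.07551) = 288.1·0.81373 = 234.435.
B = 255 by definition for t > 66.
Rounded: (229, 234, 255).
In hex: #E5EAFF.

#E5EAFF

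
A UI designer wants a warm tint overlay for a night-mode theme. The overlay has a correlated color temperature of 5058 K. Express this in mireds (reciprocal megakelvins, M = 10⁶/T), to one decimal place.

197.7 mireds

M = 10⁶ / 5058 = 197.707 → 197.7 mireds.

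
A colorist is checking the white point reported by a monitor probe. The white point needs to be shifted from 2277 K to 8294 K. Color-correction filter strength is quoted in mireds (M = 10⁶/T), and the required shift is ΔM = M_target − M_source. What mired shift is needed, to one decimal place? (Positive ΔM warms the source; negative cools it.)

M_source = 10⁶/2277 = 439.174; M_target = 10⁶/8294 = 120.569.
ΔM = 120.569 − 439.174 = -318.605 → -318.6 mireds, a cooling shift.

-318.6 mireds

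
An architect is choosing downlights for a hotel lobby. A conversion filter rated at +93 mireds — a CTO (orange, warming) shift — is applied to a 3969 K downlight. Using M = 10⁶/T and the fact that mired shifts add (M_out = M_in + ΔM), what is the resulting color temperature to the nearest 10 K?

2900 K

M_in = 10⁶/3969 = 251.95 mireds.
M_out = 251.95 + (+93) = 344.95 mireds.
T_out = 10⁶/344.95 = 2898.9 K → 2900 K.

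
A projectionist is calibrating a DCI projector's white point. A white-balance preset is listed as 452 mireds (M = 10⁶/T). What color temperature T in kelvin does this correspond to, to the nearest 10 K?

T = 10⁶ / 452 = 2212.39 K → 2210 K.

2210 K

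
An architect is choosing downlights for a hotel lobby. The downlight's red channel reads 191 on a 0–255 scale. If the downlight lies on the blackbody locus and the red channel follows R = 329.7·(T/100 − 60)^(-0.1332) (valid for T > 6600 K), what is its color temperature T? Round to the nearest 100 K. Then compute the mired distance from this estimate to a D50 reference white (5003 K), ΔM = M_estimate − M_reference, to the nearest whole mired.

-117 mireds

(t − 60)^(-0.1332) = 191/329.7 = 0.57931.
t − 60 = 0.57931^(1/-0.1332) = 0.57931^(-7.508) = 60.245, so t = 120.245.
T = 100·t = 12025 K → 12000 K to the nearest 100 K.
M_estimate = 10⁶/12000 = 83.33; M_reference = 10⁶/5003 = 199.88.
ΔM = 83.33 − 199.88 = -116.55 → -117 mireds.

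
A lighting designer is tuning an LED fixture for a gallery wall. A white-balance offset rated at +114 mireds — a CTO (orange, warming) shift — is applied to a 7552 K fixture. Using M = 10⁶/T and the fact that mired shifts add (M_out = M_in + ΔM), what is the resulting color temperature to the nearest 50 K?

4050 K

M_in = 10⁶/7552 = 132.42 mireds.
M_out = 132.42 + (+114) = 246.42 mireds.
T_out = 10⁶/246.42 = 4058.2 K → 4050 K.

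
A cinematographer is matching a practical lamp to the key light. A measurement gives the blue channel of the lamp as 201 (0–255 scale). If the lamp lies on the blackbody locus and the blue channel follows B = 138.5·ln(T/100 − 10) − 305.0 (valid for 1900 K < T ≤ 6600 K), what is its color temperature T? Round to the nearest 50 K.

ln(t − 10) = (201 + 305.0) / 138.5 = 3.6534.
t − 10 = e^3.6534 = 38.607, so t = 48.607.
T = 100·t = 4861 K → 4850 K to the nearest 50 K.

4850 K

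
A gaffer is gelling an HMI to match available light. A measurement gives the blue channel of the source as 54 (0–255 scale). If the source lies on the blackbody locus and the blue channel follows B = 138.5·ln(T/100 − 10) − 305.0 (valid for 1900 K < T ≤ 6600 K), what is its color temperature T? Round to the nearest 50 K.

ln(t − 10) = (54 + 305.0) / 138.5 = 2.5921.
t − 10 = e^2.5921 = 13.357, so t = 23.357.
T = 100·t = 2336 K → 2350 K to the nearest 50 K.

2350 K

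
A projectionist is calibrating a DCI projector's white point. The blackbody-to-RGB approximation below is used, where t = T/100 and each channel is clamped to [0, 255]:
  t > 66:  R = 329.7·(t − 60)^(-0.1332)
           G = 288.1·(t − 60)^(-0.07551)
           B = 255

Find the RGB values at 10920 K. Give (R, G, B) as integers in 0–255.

(196, 215, 255)

t = 10920/100 = 109.2; the t > 66 branch applies.
R = 329.7·(109.2 − 60)^(-0.1332) = 329.7·49.2^(-0.1332) = 329.7·0.59516 = 196.223.
G = 288.1·(109.2 − 60)^(-0.07551) = 288.1·49.2^(-0.07551) = 288.1·0.74514 = 214.676.
B = 255 by definition for t > 66.
Rounded: (196, 215, 255).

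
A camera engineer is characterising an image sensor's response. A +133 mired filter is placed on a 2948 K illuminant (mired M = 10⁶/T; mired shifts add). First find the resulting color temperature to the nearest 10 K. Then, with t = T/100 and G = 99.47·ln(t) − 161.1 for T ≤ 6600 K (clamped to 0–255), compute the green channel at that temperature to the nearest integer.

M_in = 10⁶/2948 = 339.21; M_out = 339.21 + (+133) = 472.21.
T_out = 10⁶/472.21 = 2117.7 K → 2120 K; t = 21.2.
G = 99.47·ln 21.2 − 161.1 = 99.47·3.0540 − 161.1 = 142.681.
Rounded: 143.

143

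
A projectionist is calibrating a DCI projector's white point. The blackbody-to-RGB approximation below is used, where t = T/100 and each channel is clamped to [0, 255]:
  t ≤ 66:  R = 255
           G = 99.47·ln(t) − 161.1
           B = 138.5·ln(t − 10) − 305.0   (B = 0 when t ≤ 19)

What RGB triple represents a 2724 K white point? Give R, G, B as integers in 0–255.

t = 2724/100 = 27.24; the t ≤ 66 branch applies.
R = 255 by definition for t ≤ 66.
G = 99.47·ln 27.24 − 161.1 = 99.47·3.3047 − 161.1 = 167.617.
B = 138.5·ln(27.24 − 10) − 305.0 = 138.5·ln 17.24 − 305.0 = 138.5·2.8472 − 305.0 = 89.342.
Rounded: (255, 168, 89).

R=255, G=168, B=89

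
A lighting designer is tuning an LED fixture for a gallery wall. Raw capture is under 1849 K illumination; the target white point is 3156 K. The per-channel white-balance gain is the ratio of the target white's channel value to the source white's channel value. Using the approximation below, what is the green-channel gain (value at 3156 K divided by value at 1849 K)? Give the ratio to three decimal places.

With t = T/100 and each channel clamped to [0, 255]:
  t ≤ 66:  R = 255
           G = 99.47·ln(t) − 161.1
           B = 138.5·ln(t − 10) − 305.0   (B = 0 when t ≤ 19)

1.412

At 1849 K (t = 18.49):
  G = 99.47·ln 18.49 − 161.1 = 99.47·2.9172 − 161.1 = 129.077.
At 3156 K (t = 31.56):
  G = 99.47·ln 31.56 − 161.1 = 99.47·3.4519 − 161.1 = 182.260.
Gain = 182.260 / 129.077 = 1.4120 → 1.412.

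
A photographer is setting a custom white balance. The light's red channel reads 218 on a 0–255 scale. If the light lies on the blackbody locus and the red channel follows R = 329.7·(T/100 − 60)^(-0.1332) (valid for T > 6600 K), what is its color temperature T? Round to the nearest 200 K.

8200 K

(t − 60)^(-0.1332) = 218/329.7 = 0.66121.
t − 60 = 0.66121^(1/-0.1332) = 0.66121^(-7.508) = 22.326, so t = 82.326.
T = 100·t = 8233 K → 8200 K to the nearest 200 K.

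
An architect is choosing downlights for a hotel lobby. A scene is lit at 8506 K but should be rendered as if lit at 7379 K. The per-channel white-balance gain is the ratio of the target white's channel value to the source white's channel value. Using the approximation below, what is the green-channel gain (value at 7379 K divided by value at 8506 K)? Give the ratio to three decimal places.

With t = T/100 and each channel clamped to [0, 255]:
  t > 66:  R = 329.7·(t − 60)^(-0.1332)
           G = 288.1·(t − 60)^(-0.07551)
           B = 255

At 8506 K (t = 85.06):
  G = 288.1·(85.06 − 60)^(-0.07551) = 288.1·25.06^(-0.07551) = 288.1·0.78408 = 225.895.
At 7379 K (t = 73.79):
  G = 288.1·(73.79 − 60)^(-0.07551) = 288.1·13.79^(-0.07551) = 288.1·0.82026 = 236.317.
Gain = 236.317 / 225.895 = 1.0461 → 1.046.

1.046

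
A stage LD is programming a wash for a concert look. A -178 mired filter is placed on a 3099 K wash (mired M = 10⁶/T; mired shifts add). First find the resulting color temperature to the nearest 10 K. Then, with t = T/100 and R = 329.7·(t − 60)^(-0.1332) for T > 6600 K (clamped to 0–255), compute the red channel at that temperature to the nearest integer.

246

M_in = 10⁶/3099 = 322.68; M_out = 322.68 + (-178) = 144.68.
T_out = 10⁶/144.68 = 6911.6 K → 6910 K; t = 69.1.
R = 329.7·(69.1 − 60)^(-0.1332) = 329.7·9.1^(-0.1332) = 329.7·0.74517 = 245.683.
Rounded: 246.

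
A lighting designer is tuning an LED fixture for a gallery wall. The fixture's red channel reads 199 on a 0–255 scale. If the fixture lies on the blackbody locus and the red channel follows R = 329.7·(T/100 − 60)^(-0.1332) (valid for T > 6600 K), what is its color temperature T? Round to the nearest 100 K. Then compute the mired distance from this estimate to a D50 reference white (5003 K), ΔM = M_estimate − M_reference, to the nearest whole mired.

-104 mireds

(t − 60)^(-0.1332) = 199/329.7 = 0.60358.
t − 60 = 0.60358^(1/-0.1332) = 0.60358^(-7.508) = 44.273, so t = 104.273.
T = 100·t = 10427 K → 10400 K to the nearest 100 K.
M_estimate = 10⁶/10400 = 96.15; M_reference = 10⁶/5003 = 199.88.
ΔM = 96.15 − 199.88 = -103.73 → -104 mireds.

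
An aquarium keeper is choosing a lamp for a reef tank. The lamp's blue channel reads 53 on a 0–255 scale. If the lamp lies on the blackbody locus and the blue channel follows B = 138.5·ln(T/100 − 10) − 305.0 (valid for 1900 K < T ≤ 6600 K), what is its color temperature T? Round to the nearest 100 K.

ln(t − 10) = (53 + 305.0) / 138.5 = 2.5848.
t − 10 = e^2.5848 = 13.261, so t = 23.261.
T = 100·t = 2326 K → 2300 K to the nearest 100 K.

2300 K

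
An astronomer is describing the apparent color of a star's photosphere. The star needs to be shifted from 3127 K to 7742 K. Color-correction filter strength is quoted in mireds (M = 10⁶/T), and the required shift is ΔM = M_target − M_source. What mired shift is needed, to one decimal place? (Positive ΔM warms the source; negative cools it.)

M_source = 10⁶/3127 = 319.795; M_target = 10⁶/7742 = 129.166.
ΔM = 129.166 − 319.795 = -190.630 → -190.6 mireds, a cooling shift.

-190.6 mireds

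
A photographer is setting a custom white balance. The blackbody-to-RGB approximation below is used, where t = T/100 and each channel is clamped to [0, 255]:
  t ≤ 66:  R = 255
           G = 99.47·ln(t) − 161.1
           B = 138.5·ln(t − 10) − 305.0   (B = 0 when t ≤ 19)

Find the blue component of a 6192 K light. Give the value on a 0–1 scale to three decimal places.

0.949

t = 6192/100 = 61.92; the t ≤ 66 branch applies.
B = 138.5·ln(61.92 − 10) − 305.0 = 138.5·ln 51.92 − 305.0 = 138.5·3.9497 − 305.0 = 242.034.
On a 0–1 scale: 242.034/255 = 0.9492 → 0.949.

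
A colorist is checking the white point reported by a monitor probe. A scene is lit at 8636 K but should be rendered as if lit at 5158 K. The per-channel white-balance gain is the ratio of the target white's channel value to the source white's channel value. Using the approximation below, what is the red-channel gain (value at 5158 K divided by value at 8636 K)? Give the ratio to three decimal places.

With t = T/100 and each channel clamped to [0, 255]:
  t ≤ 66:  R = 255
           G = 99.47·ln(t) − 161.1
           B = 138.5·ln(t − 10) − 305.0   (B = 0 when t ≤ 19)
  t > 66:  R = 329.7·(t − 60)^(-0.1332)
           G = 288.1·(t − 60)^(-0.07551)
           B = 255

At 8636 K (t = 86.36):
  R = 329.7·(86.36 − 60)^(-0.1332) = 329.7·26.36^(-0.1332) = 329.7·0.64674 = 213.230.
At 5158 K (t = 51.58):
  R = 255 by definition for t ≤ 66.
Gain = 255.000 / 213.230 = 1.1959 → 1.196.

1.196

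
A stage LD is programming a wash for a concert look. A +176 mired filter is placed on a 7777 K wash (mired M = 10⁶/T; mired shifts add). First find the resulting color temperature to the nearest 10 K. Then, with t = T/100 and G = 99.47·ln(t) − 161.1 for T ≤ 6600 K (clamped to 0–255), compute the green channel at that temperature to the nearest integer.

M_in = 10⁶/7777 = 128.58; M_out = 128.58 + (+176) = 304.58.
T_out = 10⁶/304.58 = 3283.2 K → 3280 K; t = 32.8.
G = 99.47·ln 32.8 − 161.1 = 99.47·3.4904 − 161.1 = 186.093.
Rounded: 186.

186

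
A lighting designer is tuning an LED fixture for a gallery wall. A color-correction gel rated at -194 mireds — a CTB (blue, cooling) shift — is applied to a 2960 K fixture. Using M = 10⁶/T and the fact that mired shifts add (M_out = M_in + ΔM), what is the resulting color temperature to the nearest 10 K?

M_in = 10⁶/2960 = 337.84 mireds.
M_out = 337.84 + (-194) = 143.84 mireds.
T_out = 10⁶/143.84 = 6952.3 K → 6950 K.

6950 K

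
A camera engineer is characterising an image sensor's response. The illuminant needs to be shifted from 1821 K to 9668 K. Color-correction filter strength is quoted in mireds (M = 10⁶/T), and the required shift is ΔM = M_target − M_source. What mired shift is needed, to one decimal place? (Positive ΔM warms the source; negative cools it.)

-445.7 mireds

M_source = 10⁶/1821 = 549.149; M_target = 10⁶/9668 = 103.434.
ΔM = 103.434 − 549.149 = -445.715 → -445.7 mireds, a cooling shift.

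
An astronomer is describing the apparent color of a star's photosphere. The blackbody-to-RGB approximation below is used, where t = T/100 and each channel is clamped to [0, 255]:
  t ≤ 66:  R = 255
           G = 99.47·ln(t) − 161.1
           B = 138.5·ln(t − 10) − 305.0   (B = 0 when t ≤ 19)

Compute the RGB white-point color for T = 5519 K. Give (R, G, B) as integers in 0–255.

t = 5519/100 = 55.19; the t ≤ 66 branch applies.
R = 255 by definition for t ≤ 66.
G = 99.47·ln 55.19 − 161.1 = 99.47·4.0108 − 161.1 = 237.852.
B = 138.5·ln(55.19 − 10) − 305.0 = 138.5·ln 45.19 − 305.0 = 138.5·3.8109 − 305.0 = 222.806.
Rounded: (255, 238, 223).

(255, 238, 223)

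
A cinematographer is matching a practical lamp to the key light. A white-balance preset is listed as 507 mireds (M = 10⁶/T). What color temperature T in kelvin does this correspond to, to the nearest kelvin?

1972 K

T = 10⁶ / 507 = 1972.39 K → 1972 K.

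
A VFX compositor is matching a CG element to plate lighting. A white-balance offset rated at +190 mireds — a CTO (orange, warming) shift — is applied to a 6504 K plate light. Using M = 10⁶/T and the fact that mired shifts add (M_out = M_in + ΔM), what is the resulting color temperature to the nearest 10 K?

2910 K

M_in = 10⁶/6504 = 153.75 mireds.
M_out = 153.75 + (+190) = 343.75 mireds.
T_out = 10⁶/343.75 = 2909.1 K → 2910 K.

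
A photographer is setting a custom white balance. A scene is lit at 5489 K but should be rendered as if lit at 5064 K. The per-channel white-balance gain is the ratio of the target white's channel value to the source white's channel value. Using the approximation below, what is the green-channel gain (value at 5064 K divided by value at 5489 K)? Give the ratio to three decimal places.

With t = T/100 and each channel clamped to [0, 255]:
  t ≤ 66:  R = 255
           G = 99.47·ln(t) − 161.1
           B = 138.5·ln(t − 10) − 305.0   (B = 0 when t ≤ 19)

0.966

At 5489 K (t = 54.89):
  G = 99.47·ln 54.89 − 161.1 = 99.47·4.0053 − 161.1 = 237.310.
At 5064 K (t = 50.64):
  G = 99.47·ln 50.64 − 161.1 = 99.47·3.9247 − 161.1 = 229.294.
Gain = 229.294 / 237.310 = 0.9662 → 0.966.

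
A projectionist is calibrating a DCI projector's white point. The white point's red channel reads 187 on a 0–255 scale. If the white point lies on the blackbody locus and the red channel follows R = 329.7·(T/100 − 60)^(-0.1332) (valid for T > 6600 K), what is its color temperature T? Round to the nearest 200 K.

(t − 60)^(-0.1332) = 187/329.7 = 0.56718.
t − 60 = 0.56718^(1/-0.1332) = 0.56718^(-7.508) = 70.620, so t = 130.620.
T = 100·t = 13062 K → 13000 K to the nearest 200 K.

13000 K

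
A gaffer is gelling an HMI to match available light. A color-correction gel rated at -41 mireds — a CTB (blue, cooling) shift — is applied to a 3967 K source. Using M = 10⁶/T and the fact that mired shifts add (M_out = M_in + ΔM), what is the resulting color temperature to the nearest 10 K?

M_in = 10⁶/3967 = 252.08 mireds.
M_out = 252.08 + (-41) = 211.08 mireds.
T_out = 10⁶/211.08 = 4737.5 K → 4740 K.

4740 K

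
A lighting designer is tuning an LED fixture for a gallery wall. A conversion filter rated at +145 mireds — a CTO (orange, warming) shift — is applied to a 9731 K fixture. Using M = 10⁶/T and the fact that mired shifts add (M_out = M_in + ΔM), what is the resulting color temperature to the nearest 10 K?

4040 K

M_in = 10⁶/9731 = 102.76 mireds.
M_out = 102.76 + (+145) = 247.76 mireds.
T_out = 10⁶/247.76 = 4036.1 K → 4040 K.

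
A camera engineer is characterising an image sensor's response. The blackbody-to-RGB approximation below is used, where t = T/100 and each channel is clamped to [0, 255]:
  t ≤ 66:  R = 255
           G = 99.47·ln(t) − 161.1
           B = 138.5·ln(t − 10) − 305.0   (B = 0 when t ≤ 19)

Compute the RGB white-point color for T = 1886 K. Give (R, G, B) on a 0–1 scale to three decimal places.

t = 1886/100 = 18.86; the t ≤ 66 branch applies.
R = 255 by definition for t ≤ 66.
G = 99.47·ln 18.86 − 161.1 = 99.47·2.9370 − 161.1 = 131.048.
t = 18.86 ≤ 19, so B = 0.
Dividing each by 255: (1.0000, 0.5139, 0.0000) → (1.000, 0.514, 0.000).

(1.000, 0.514, 0.000)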